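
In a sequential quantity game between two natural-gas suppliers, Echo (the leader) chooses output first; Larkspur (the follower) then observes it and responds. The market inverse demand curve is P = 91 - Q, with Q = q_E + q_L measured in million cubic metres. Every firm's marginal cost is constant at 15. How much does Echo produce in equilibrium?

Solve by backward induction. Given q_E, the follower Larkspur maximises π_L = (91 - q_E - q_L)q_L - 15q_L.
Follower FOC: 76 - q_E - 2q_L = 0, so q_L(q_E) = (76 - q_E)/2.
Echo substitutes q_L(q_E) into its own profit: π_E = q_E(91 - q_E - (76 - q_E)/2) - 15q_E = (53 - (1/2)q_E)q_E - 15q_E.
Maximising: ∂π_E/∂q_E = 38 - q_E = 0, giving q_E = 38.
Then q_L = (76 - 38)/2 = 19.

38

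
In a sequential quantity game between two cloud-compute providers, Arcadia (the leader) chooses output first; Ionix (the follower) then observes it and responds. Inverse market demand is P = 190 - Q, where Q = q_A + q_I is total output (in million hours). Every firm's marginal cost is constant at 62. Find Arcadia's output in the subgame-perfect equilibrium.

64

Solve by backward induction. Given q_A, the follower Ionix maximises π_I = (190 - q_A - q_I)q_I - 62q_I.
∂π_I/∂q_I = 128 - q_A - 2q_I = 0 gives the reaction function q_I = (128 - q_A)/2.
Arcadia substitutes q_I(q_A) into its own profit: π_A = q_A(190 - q_A - (128 - q_A)/2) - 62q_A = (126 - (1/2)q_A)q_A - 62q_A.
Leader FOC: 64 - q_A = 0, so q_A = 64.
Then q_I = (128 - 64)/2 = 32.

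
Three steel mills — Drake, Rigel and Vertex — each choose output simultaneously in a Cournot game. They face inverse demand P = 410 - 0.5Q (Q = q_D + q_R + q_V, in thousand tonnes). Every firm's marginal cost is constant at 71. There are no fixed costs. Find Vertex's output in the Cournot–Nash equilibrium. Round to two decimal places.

169.50

Each firm earns π_i = (410 - 0.5Q)q_i - 71q_i.
First-order condition (treating rivals' output as given): 339 - q_i - (1/2)·Σ_{j≠i} q_j = 0.
With identical firms every q_j equals q_i, so Σ_{j≠i} q_j = 2q_i and 339 = 2q_i, giving q_i = 339/2.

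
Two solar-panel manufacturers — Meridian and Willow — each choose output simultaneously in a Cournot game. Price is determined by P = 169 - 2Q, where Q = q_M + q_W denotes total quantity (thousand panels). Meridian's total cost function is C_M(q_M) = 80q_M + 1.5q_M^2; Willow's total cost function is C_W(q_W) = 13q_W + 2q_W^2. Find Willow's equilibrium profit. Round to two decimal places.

Meridian's profit: π_M = (169 - 2Q)q_M - (80q_M + (3/2)q_M²). Setting ∂π_M/∂q_M = 0: 89 - 7q_M - 2(q_W) = 0.
Willow's first-order condition: 156 - 8q_W - 2(q_M) = 0.
Best responses: q_M = (89 - 2q_W)/7, q_W = (156 - 2q_M)/8.
Substituting one into the other gives q_M = 100/13 and q_W = 457/26.
Price P = 169 - 2·(657/26) = 1540/13.
Willow's profit: (1540/13)·(457/26) - 13·(457/26) - 2(457/26)² = 1235.7929.

1235.79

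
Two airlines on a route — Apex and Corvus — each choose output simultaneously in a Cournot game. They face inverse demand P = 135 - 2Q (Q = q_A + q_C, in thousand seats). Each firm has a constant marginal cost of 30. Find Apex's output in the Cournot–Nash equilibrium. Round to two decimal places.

Each firm earns π_i = (135 - 2Q)q_i - 30q_i.
First-order condition (treating rivals' output as given): 105 - 4q_i - 2q_j = 0.
With identical firms every q_j equals q_i, so q_j = q_i and 105 = 6q_i, giving q_i = 35/2.

17.50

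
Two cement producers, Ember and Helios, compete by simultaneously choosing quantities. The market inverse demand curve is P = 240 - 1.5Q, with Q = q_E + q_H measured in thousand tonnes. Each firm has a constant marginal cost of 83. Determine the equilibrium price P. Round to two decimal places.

135.33

A representative firm's profit is π_i = q_i(240 - 1.5Q) - 83q_i.
First-order condition (treating rivals' output as given): 157 - 3q_i - (3/2)q_j = 0.
By symmetry each firm produces the same amount; substituting q_j = q_i yields q_i = 157/(9/2) = 314/9.
Total output Q = 628/9, so price P = 240 - (3/2)·(628/9) = 406/3.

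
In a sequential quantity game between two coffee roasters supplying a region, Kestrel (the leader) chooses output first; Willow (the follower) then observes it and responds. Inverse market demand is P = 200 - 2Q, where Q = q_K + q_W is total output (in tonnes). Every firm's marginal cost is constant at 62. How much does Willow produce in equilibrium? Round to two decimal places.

The follower Willow best-responds to any q_K: π_W = (200 - 2Q)q_W - 62q_W.
Follower FOC: 138 - 2q_K - 4q_W = 0, so q_W(q_K) = (138 - 2q_K)/4.
The leader anticipates this reaction. Substituting into P = 200 - 2Q gives P = 131 - q_K, so π_K = (131 - q_K)q_K - 62q_K.
The leader's first-order condition 69 - 2q_K = 0 yields q_K = 69/2.
Then q_W = (138 - 2·(69/2))/4 = 69/4.

17.25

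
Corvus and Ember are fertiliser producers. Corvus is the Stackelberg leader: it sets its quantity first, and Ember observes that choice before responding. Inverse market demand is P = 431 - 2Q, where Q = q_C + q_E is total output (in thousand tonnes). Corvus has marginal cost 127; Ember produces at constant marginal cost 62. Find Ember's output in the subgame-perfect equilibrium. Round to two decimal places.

The follower Ember best-responds to any q_C: π_E = (431 - 2Q)q_E - 62q_E.
Follower FOC: 369 - 2q_C - 4q_E = 0, so q_E(q_C) = (369 - 2q_C)/4.
Corvus substitutes q_E(q_C) into its own profit: π_C = q_C(431 - 2q_C - (369 - 2q_C)/2) - 127q_C = (493/2 - q_C)q_C - 127q_C.
Maximising: ∂π_C/∂q_C = 239/2 - 2q_C = 0, giving q_C = 239/4.
Then q_E = (369 - 2·(239/4))/4 = 499/8.

62.38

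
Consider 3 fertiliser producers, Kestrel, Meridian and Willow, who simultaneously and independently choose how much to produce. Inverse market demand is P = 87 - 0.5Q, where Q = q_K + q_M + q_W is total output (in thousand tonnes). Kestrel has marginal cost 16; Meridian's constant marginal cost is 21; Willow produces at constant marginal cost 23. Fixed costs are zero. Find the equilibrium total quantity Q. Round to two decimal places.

100.50

Kestrel's profit: π_K = (87 - 0.5Q)q_K - (16q_K). Setting ∂π_K/∂q_K = 0: 71 - q_K - (1/2)(q_M + q_W) = 0.
Meridian's profit: π_M = (87 - 0.5Q)q_M - (21q_M). Setting ∂π_M/∂q_M = 0: 66 - q_M - (1/2)(q_K + q_W) = 0.
Willow's first-order condition: 64 - q_W - (1/2)(q_K + q_M) = 0.
Summing all 3 equations gives 201 − 2Q = 0, hence Q = 201/2.
Back-substituting: q_K = (71 − 201/4)/(1/2) = 83/2, q_M = (66 − 201/4)/(1/2) = 63/2, q_W = (64 − 201/4)/(1/2) = 55/2.
Total output Q = 83/2 + 63/2 + 55/2 = 201/2.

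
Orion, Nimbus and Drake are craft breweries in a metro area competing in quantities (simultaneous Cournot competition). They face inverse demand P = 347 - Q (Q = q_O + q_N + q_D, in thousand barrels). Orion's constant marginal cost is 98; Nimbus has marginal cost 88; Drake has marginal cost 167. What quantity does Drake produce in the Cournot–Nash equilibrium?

Orion's profit: π_O = (347 - Q)q_O - (98q_O). Setting ∂π_O/∂q_O = 0: 249 - 2q_O - (q_N + q_D) = 0.
Nimbus's first-order condition: 259 - 2q_N - (q_O + q_D) = 0.
Drake's first-order condition: 180 - 2q_D - (q_O + q_N) = 0.
Adding the 3 first-order conditions: 688 − 4Q = 0, so Q = 172.
Back-substituting: q_O = (249 − 172) = 77, q_N = (259 − 172) = 87, q_D = (180 − 172) = 8.

8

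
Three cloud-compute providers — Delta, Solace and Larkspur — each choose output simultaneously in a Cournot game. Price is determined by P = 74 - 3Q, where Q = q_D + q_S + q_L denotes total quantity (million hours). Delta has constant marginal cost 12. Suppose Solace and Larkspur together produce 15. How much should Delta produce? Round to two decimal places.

With rivals' combined output fixed at 15, Delta's profit is π_D = (74 - 3·15 - 3q_D)q_D - (12q_D) = (29 - 3q_D)q_D - (12q_D).
∂π_D/∂q_D = 17 - 6q_D = 0, so q_D = 17/6.

2.83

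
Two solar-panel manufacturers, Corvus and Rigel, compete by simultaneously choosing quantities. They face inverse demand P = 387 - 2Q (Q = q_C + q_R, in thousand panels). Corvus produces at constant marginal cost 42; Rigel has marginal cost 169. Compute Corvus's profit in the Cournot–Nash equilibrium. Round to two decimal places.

Corvus's profit: π_C = (387 - 2Q)q_C - (42q_C). Setting ∂π_C/∂q_C = 0: 345 - 4q_C - 2(q_R) = 0.
Rigel's profit: π_R = (387 - 2Q)q_R - (169q_R). Setting ∂π_R/∂q_R = 0: 218 - 4q_R - 2(q_C) = 0.
Best responses: q_C = (345 - 2q_R)/4, q_R = (218 - 2q_C)/4.
Solving the pair: q_C = 236/3, q_R = 91/6.
Price P = 387 - 2·(563/6) = 598/3.
Corvus's profit: (598/3 - 42)·(236/3) = 12376.8889.

12376.89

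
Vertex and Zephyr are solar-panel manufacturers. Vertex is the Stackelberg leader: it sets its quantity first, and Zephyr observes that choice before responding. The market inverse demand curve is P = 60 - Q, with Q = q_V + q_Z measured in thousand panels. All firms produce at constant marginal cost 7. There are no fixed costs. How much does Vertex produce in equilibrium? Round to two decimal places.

The follower Zephyr best-responds to any q_V: π_Z = (60 - Q)q_Z - 7q_Z.
∂π_Z/∂q_Z = 53 - q_V - 2q_Z = 0 gives the reaction function q_Z = (53 - q_V)/2.
The leader anticipates this reaction. Substituting into P = 60 - Q gives P = 67/2 - (1/2)q_V, so π_V = (67/2 - (1/2)q_V)q_V - 7q_V.
The leader's first-order condition 53/2 - q_V = 0 yields q_V = 53/2.
Then q_Z = (53 - 53/2)/2 = 53/4.

26.50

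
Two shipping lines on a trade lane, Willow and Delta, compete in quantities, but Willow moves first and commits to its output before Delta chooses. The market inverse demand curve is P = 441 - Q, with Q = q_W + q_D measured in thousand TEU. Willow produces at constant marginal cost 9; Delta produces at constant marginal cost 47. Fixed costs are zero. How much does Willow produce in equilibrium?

Solve by backward induction. Given q_W, the follower Delta maximises π_D = (441 - q_W - q_D)q_D - 47q_D.
Follower FOC: 394 - q_W - 2q_D = 0, so q_D(q_W) = (394 - q_W)/2.
Willow substitutes q_D(q_W) into its own profit: π_W = q_W(441 - q_W - (394 - q_W)/2) - 9q_W = (244 - (1/2)q_W)q_W - 9q_W.
Leader FOC: 235 - q_W = 0, so q_W = 235.
Then q_D = (394 - 235)/2 = 159/2.

235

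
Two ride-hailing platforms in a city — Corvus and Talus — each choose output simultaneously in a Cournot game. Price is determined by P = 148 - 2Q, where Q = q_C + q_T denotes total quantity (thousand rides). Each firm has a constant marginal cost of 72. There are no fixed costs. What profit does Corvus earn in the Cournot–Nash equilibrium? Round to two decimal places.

320.89

Each firm earns π_i = (148 - 2Q)q_i - 72q_i.
Setting ∂π_i/∂q_i = 0 with rivals' quantities fixed: 76 - 4q_i - 2q_j = 0.
By symmetry each firm produces the same amount; substituting q_j = q_i yields q_i = 76/6 = 38/3.
Price P = 148 - 2·(76/3) = 292/3.
Corvus's profit: (292/3 - 72)·(38/3) = 320.8889.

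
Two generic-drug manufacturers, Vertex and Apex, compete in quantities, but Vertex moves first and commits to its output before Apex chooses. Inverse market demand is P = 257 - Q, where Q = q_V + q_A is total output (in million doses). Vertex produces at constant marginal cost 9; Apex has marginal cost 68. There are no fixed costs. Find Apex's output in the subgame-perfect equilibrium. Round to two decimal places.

The follower Apex best-responds to any q_V: π_A = (257 - Q)q_A - 68q_A.
Follower FOC: 189 - q_V - 2q_A = 0, so q_A(q_V) = (189 - q_V)/2.
The leader anticipates this reaction. Substituting into P = 257 - Q gives P = 325/2 - (1/2)q_V, so π_V = (325/2 - (1/2)q_V)q_V - 9q_V.
Leader FOC: 307/2 - q_V = 0, so q_V = 307/2.
Then q_A = (189 - 307/2)/2 = 71/4.

17.75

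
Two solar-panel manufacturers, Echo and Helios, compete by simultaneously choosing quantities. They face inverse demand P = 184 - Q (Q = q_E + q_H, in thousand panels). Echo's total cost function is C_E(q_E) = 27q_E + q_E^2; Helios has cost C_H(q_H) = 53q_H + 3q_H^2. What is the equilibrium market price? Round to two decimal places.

Echo's profit: π_E = (184 - Q)q_E - (27q_E + q_E²). Setting ∂π_E/∂q_E = 0: 157 - 4q_E - (q_H) = 0.
Helios's first-order condition: 131 - 8q_H - (q_E) = 0.
Best responses: q_E = (157 - q_H)/4, q_H = (131 - q_E)/8.
Solving the pair: q_E = 1125/31, q_H = 367/31.
Total output Q = 1492/31, so price P = 184 - 1492/31 = 135.8710.

135.87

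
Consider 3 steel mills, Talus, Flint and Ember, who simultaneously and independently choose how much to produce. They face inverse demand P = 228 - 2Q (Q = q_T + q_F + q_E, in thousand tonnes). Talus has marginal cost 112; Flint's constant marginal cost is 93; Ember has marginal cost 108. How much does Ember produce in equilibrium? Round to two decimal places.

Talus's profit: π_T = (228 - 2Q)q_T - (112q_T). Setting ∂π_T/∂q_T = 0: 116 - 4q_T - 2(q_F + q_E) = 0.
Flint's profit: π_F = (228 - 2Q)q_F - (93q_F). Setting ∂π_F/∂q_F = 0: 135 - 4q_F - 2(q_T + q_E) = 0.
Ember's first-order condition: 120 - 4q_E - 2(q_T + q_F) = 0.
Adding the 3 conditions: 371 − 4Q − 4Q = 0, i.e. Q = 371/8.
Back-substituting: q_T = (116 − 371/4)/2 = 93/8, q_F = (135 − 371/4)/2 = 169/8, q_E = (120 − 371/4)/2 = 109/8.

13.63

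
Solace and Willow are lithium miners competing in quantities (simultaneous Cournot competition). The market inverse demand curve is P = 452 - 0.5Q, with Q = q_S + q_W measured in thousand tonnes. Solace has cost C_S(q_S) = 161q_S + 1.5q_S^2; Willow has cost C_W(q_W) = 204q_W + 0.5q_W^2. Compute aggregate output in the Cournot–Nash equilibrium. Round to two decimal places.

168.32

Solace's profit: π_S = (452 - 0.5Q)q_S - (161q_S + (3/2)q_S²). Setting ∂π_S/∂q_S = 0: 291 - 4q_S - (1/2)(q_W) = 0.
Willow's profit: π_W = (452 - 0.5Q)q_W - (204q_W + (1/2)q_W²). Setting ∂π_W/∂q_W = 0: 248 - 2q_W - (1/2)(q_S) = 0.
So q_S = (291 - (1/2)q_W)/4 and q_W = (248 - (1/2)q_S)/2.
Substituting one into the other gives q_S = 1832/31 and q_W = 109.2258.
Total output Q = 1832/31 + 109.2258 = 168.3226.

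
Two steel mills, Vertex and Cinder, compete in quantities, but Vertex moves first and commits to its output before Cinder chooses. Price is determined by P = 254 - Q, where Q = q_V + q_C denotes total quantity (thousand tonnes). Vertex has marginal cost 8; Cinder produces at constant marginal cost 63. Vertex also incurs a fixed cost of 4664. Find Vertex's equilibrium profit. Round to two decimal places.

The follower Cinder best-responds to any q_V: π_C = (254 - Q)q_C - 63q_C.
∂π_C/∂q_C = 191 - q_V - 2q_C = 0 gives the reaction function q_C = (191 - q_V)/2.
The leader anticipates this reaction. Substituting into P = 254 - Q gives P = 317/2 - (1/2)q_V, so π_V = (317/2 - (1/2)q_V)q_V - 8q_V.
The leader's first-order condition 301/2 - q_V = 0 yields q_V = 301/2.
Then q_C = (191 - 301/2)/2 = 81/4.
Price P = 254 - 683/4 = 333/4.
Vertex's profit: (333/4 - 8)·(301/2) - 4664 = 6661.1250.

6661.13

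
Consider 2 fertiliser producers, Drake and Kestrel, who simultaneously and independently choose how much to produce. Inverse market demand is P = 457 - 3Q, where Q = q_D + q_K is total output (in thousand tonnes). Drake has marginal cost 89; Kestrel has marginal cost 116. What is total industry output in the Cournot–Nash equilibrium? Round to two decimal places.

78.78

Drake's profit: π_D = (457 - 3Q)q_D - (89q_D). Setting ∂π_D/∂q_D = 0: 368 - 6q_D - 3(q_K) = 0.
Kestrel's profit: π_K = (457 - 3Q)q_K - (116q_K). Setting ∂π_K/∂q_K = 0: 341 - 6q_K - 3(q_D) = 0.
Best responses: q_D = (368 - 3q_K)/6, q_K = (341 - 3q_D)/6.
Substituting one into the other gives q_D = 395/9 and q_K = 314/9.
Total output Q = 395/9 + 314/9 = 709/9.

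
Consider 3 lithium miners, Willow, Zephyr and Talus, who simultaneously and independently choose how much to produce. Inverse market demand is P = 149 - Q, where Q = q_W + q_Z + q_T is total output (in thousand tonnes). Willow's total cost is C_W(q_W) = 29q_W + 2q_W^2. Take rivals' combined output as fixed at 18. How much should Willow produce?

With rivals' combined output fixed at 18, Willow's profit is π_W = (149 - 18 - q_W)q_W - (29q_W + 2q_W²) = (131 - q_W)q_W - (29q_W + 2q_W²).
∂π_W/∂q_W = 102 - 6q_W = 0, so q_W = 17.

17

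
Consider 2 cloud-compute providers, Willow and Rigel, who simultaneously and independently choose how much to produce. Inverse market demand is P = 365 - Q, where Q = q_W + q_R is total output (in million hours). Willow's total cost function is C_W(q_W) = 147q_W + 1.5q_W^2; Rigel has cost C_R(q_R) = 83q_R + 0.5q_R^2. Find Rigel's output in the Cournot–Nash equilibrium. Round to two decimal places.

85.14

Willow's profit: π_W = (365 - Q)q_W - (147q_W + (3/2)q_W²). Setting ∂π_W/∂q_W = 0: 218 - 5q_W - (q_R) = 0.
Rigel's first-order condition: 282 - 3q_R - (q_W) = 0.
Rearranging gives the reaction functions q_W = (218 - q_R)/5 and q_R = (282 - q_W)/3.
Substituting one into the other gives q_W = 186/7 and q_R = 596/7.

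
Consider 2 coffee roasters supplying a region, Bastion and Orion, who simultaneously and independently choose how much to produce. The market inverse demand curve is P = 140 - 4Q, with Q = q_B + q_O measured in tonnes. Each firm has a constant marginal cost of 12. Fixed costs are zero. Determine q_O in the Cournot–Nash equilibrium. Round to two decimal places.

Each firm earns π_i = (140 - 4Q)q_i - 12q_i.
First-order condition (treating rivals' output as given): 128 - 8q_i - 4q_j = 0.
By symmetry each firm produces the same amount; substituting q_j = q_i yields q_i = 128/12 = 32/3.

10.67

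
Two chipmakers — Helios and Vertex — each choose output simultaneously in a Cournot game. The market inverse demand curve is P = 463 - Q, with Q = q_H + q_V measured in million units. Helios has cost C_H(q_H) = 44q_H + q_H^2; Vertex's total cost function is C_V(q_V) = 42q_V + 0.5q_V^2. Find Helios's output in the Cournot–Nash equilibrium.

Helios's profit: π_H = (463 - Q)q_H - (44q_H + q_H²). Setting ∂π_H/∂q_H = 0: 419 - 4q_H - (q_V) = 0.
Vertex's profit: π_V = (463 - Q)q_V - (42q_V + (1/2)q_V²). Setting ∂π_V/∂q_V = 0: 421 - 3q_V - (q_H) = 0.
So q_H = (419 - q_V)/4 and q_V = (421 - q_H)/3.
Substituting one into the other gives q_H = 76 and q_V = 115.

76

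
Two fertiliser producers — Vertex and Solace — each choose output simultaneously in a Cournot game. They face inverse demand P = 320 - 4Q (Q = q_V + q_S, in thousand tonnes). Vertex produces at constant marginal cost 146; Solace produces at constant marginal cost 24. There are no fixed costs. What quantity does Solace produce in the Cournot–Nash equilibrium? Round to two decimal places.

Vertex's profit: π_V = (320 - 4Q)q_V - (146q_V). Setting ∂π_V/∂q_V = 0: 174 - 8q_V - 4(q_S) = 0.
Solace's first-order condition: 296 - 8q_S - 4(q_V) = 0.
Rearranging gives the reaction functions q_V = (174 - 4q_S)/8 and q_S = (296 - 4q_V)/8.
Substituting one into the other gives q_V = 13/3 and q_S = 209/6.

34.83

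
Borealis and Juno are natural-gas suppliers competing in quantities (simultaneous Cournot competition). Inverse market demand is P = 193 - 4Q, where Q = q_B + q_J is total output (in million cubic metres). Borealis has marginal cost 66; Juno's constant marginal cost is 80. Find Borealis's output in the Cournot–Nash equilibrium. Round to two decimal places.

Borealis's profit: π_B = (193 - 4Q)q_B - (66q_B). Setting ∂π_B/∂q_B = 0: 127 - 8q_B - 4(q_J) = 0.
Juno's first-order condition: 113 - 8q_J - 4(q_B) = 0.
Rearranging gives the reaction functions q_B = (127 - 4q_J)/8 and q_J = (113 - 4q_B)/8.
Substituting one into the other gives q_B = 47/4 and q_J = 33/4.

11.75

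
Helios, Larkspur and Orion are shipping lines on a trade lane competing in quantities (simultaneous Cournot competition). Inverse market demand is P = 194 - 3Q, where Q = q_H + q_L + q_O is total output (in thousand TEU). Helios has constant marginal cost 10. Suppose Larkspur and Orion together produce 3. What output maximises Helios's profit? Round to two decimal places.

With rivals' combined output fixed at 3, Helios's profit is π_H = (194 - 3·3 - 3q_H)q_H - (10q_H) = (185 - 3q_H)q_H - (10q_H).
∂π_H/∂q_H = 175 - 6q_H = 0, so q_H = 175/6.

29.17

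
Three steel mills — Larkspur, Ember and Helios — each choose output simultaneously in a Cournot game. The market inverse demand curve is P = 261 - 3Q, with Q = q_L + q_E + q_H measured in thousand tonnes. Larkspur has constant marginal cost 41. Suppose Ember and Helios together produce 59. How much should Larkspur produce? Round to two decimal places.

With rivals' combined output fixed at 59, Larkspur's profit is π_L = (261 - 3·59 - 3q_L)q_L - (41q_L) = (84 - 3q_L)q_L - (41q_L).
∂π_L/∂q_L = 43 - 6q_L = 0, so q_L = 43/6.

7.17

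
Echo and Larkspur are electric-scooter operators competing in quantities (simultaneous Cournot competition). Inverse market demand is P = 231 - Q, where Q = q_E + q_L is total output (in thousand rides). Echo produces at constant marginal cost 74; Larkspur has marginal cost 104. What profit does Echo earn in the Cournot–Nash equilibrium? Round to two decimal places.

Echo's profit: π_E = (231 - Q)q_E - (74q_E). Setting ∂π_E/∂q_E = 0: 157 - 2q_E - (q_L) = 0.
Larkspur's first-order condition: 127 - 2q_L - (q_E) = 0.
Best responses: q_E = (157 - q_L)/2, q_L = (127 - q_E)/2.
Solving the pair: q_E = 187/3, q_L = 97/3.
Price P = 231 - 284/3 = 409/3.
Echo's profit: (409/3 - 74)·(187/3) = 3885.4444.

3885.44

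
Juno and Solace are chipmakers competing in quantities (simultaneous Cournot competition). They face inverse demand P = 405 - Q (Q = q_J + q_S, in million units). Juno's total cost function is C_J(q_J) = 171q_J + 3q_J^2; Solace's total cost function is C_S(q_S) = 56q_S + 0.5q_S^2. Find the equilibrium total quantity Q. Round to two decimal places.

126.57

Juno's profit: π_J = (405 - Q)q_J - (171q_J + 3q_J²). Setting ∂π_J/∂q_J = 0: 234 - 8q_J - (q_S) = 0.
Solace's profit: π_S = (405 - Q)q_S - (56q_S + (1/2)q_S²). Setting ∂π_S/∂q_S = 0: 349 - 3q_S - (q_J) = 0.
So q_J = (234 - q_S)/8 and q_S = (349 - q_J)/3.
Solving the pair: q_J = 353/23, q_S = 111.2174.
Total output Q = 353/23 + 111.2174 = 126.5652.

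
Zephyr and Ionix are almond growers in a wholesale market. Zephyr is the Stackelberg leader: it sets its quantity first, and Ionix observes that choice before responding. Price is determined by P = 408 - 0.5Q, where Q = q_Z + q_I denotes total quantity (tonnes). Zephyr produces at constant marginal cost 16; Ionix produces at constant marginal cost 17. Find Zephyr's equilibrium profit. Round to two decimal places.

38612.25

Solve by backward induction. Given q_Z, the follower Ionix maximises π_I = (408 - (1/2)q_Z - (1/2)q_I)q_I - 17q_I.
Follower FOC: 391 - (1/2)q_Z - q_I = 0, so q_I(q_Z) = (391 - (1/2)q_Z).
Zephyr substitutes q_I(q_Z) into its own profit: π_Z = q_Z(408 - (1/2)q_Z - (391 - (1/2)q_Z)/2) - 16q_Z = (425/2 - (1/4)q_Z)q_Z - 16q_Z.
Leader FOC: 393/2 - (1/2)q_Z = 0, so q_Z = 393.
Then q_I = (391 - (1/2)·393) = 389/2.
Price P = 408 - (1/2)·(1175/2) = 457/4.
Zephyr's profit: (457/4 - 16)·393 = 38612.2500.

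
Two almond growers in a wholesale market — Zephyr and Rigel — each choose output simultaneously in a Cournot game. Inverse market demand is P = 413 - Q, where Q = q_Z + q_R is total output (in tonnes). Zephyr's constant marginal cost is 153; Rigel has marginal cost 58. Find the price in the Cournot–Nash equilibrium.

208

Zephyr's profit: π_Z = (413 - Q)q_Z - (153q_Z). Setting ∂π_Z/∂q_Z = 0: 260 - 2q_Z - (q_R) = 0.
Rigel's first-order condition: 355 - 2q_R - (q_Z) = 0.
Best responses: q_Z = (260 - q_R)/2, q_R = (355 - q_Z)/2.
Substituting one into the other gives q_Z = 55 and q_R = 150.
Total output Q = 205, so price P = 413 - 205 = 208.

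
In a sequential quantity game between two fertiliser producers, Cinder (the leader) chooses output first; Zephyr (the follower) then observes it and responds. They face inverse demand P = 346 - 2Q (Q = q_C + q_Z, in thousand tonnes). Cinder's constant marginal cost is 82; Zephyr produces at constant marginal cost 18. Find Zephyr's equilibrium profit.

6498

The follower Zephyr best-responds to any q_C: π_Z = (346 - 2Q)q_Z - 18q_Z.
Follower FOC: 328 - 2q_C - 4q_Z = 0, so q_Z(q_C) = (328 - 2q_C)/4.
Cinder substitutes q_Z(q_C) into its own profit: π_C = q_C(346 - 2q_C - (328 - 2q_C)/2) - 82q_C = (182 - q_C)q_C - 82q_C.
Maximising: ∂π_C/∂q_C = 100 - 2q_C = 0, giving q_C = 50.
Then q_Z = (328 - 2·50)/4 = 57.
Price P = 346 - 2·107 = 132.
Zephyr's profit: (132 - 18)·57 = 6498.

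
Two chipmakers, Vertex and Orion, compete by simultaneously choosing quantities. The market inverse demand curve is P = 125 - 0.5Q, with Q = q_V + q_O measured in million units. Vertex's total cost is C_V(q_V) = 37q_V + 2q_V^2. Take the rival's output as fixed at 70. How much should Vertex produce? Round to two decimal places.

With the rival's output fixed at 70, Vertex's profit is π_V = (125 - (1/2)·70 - (1/2)q_V)q_V - (37q_V + 2q_V²) = (90 - (1/2)q_V)q_V - (37q_V + 2q_V²).
∂π_V/∂q_V = 53 - 5q_V = 0, so q_V = 53/5.

10.60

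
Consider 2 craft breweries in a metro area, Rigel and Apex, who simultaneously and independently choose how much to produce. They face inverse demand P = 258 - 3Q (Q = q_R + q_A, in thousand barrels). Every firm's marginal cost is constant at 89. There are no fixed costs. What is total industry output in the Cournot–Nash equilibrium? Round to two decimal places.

37.56

A representative firm's profit is π_i = q_i(258 - 3Q) - 89q_i.
First-order condition (treating rivals' output as given): 169 - 6q_i - 3q_j = 0.
By symmetry each firm produces the same amount; substituting q_j = q_i yields q_i = 169/9.
Total output Q = 169/9 + 169/9 = 338/9.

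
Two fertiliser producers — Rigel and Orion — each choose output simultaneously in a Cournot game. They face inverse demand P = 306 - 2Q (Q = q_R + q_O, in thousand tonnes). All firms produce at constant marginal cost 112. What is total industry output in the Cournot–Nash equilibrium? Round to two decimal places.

Each firm earns π_i = (306 - 2Q)q_i - 112q_i.
Setting ∂π_i/∂q_i = 0 with rivals' quantities fixed: 194 - 4q_i - 2q_j = 0.
With identical firms every q_j equals q_i, so q_j = q_i and 194 = 6q_i, giving q_i = 97/3.
Total output Q = 97/3 + 97/3 = 194/3.

64.67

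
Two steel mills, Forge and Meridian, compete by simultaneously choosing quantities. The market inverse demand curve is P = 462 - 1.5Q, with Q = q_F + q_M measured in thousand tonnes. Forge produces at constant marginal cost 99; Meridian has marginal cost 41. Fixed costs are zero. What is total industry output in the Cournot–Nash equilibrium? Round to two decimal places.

174.22

Forge's profit: π_F = (462 - 1.5Q)q_F - (99q_F). Setting ∂π_F/∂q_F = 0: 363 - 3q_F - (3/2)(q_M) = 0.
Meridian's profit: π_M = (462 - 1.5Q)q_M - (41q_M). Setting ∂π_M/∂q_M = 0: 421 - 3q_M - (3/2)(q_F) = 0.
Best responses: q_F = (363 - (3/2)q_M)/3, q_M = (421 - (3/2)q_F)/3.
Substituting one into the other gives q_F = 610/9 and q_M = 958/9.
Total output Q = 610/9 + 958/9 = 1568/9.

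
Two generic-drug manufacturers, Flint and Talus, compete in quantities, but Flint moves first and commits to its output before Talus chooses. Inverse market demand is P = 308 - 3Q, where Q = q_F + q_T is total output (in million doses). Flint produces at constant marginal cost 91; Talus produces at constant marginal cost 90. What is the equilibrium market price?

Solve by backward induction. Given q_F, the follower Talus maximises π_T = (308 - 3q_F - 3q_T)q_T - 90q_T.
Setting the follower's marginal profit to zero, 218 - 3q_F - 6q_T = 0, i.e. q_T = (218 - 3q_F)/6.
Flint substitutes q_T(q_F) into its own profit: π_F = q_F(308 - 3q_F - (218 - 3q_F)/2) - 91q_F = (199 - (3/2)q_F)q_F - 91q_F.
The leader's first-order condition 108 - 3q_F = 0 yields q_F = 36.
Then q_T = (218 - 3·36)/6 = 55/3.
Total output Q = 163/3, so price P = 308 - 3·(163/3) = 145.

145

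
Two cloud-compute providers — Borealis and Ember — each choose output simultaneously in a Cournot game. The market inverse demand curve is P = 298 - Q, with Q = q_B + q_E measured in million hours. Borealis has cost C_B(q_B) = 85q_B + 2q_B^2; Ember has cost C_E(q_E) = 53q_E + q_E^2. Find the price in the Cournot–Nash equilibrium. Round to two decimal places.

216.96

Borealis's profit: π_B = (298 - Q)q_B - (85q_B + 2q_B²). Setting ∂π_B/∂q_B = 0: 213 - 6q_B - (q_E) = 0.
Ember's first-order condition: 245 - 4q_E - (q_B) = 0.
Best responses: q_B = (213 - q_E)/6, q_E = (245 - q_B)/4.
Solving the pair: q_B = 607/23, q_E = 1257/23.
Total output Q = 1864/23, so price P = 298 - 1864/23 = 216.9565.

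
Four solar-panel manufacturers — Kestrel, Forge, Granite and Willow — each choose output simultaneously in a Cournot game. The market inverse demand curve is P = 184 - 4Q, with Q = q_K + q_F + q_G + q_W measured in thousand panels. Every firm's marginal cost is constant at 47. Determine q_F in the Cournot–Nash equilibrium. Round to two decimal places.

6.85

A representative firm's profit is π_i = q_i(184 - 4Q) - 47q_i.
First-order condition (treating rivals' output as given): 137 - 8q_i - 4·Σ_{j≠i} q_j = 0.
By symmetry each firm produces the same amount; substituting Σ_{j≠i} q_j = 3q_i yields q_i = 137/20.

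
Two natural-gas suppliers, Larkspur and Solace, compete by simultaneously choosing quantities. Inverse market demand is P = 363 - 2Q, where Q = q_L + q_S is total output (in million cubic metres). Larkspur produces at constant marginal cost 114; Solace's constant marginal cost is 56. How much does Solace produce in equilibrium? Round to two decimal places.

Larkspur's profit: π_L = (363 - 2Q)q_L - (114q_L). Setting ∂π_L/∂q_L = 0: 249 - 4q_L - 2(q_S) = 0.
Solace's profit: π_S = (363 - 2Q)q_S - (56q_S). Setting ∂π_S/∂q_S = 0: 307 - 4q_S - 2(q_L) = 0.
Best responses: q_L = (249 - 2q_S)/4, q_S = (307 - 2q_L)/4.
Solving the pair: q_L = 191/6, q_S = 365/6.

60.83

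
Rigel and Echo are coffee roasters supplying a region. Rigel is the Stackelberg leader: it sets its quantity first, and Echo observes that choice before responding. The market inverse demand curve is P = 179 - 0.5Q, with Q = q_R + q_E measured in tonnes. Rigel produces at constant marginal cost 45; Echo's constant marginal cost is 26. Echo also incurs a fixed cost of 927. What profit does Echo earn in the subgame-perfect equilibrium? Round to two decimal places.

The follower Echo best-responds to any q_R: π_E = (179 - 0.5Q)q_E - 26q_E.
Setting the follower's marginal profit to zero, 153 - (1/2)q_R - q_E = 0, i.e. q_E = (153 - (1/2)q_R).
Rigel substitutes q_E(q_R) into its own profit: π_R = q_R(179 - (1/2)q_R - (153 - (1/2)q_R)/2) - 45q_R = (205/2 - (1/4)q_R)q_R - 45q_R.
Leader FOC: 115/2 - (1/2)q_R = 0, so q_R = 115.
Then q_E = (153 - (1/2)·115) = 191/2.
Price P = 179 - (1/2)·(421/2) = 295/4.
Echo's profit: (295/4 - 26)·(191/2) - 927 = 3633.1250.

3633.13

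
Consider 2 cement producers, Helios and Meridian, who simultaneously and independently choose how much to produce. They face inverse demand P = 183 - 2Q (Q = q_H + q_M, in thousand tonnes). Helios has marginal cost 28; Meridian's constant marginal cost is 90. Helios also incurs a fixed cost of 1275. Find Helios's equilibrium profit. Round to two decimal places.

Helios's profit: π_H = (183 - 2Q)q_H - (28q_H). Setting ∂π_H/∂q_H = 0: 155 - 4q_H - 2(q_M) = 0.
Meridian's first-order condition: 93 - 4q_M - 2(q_H) = 0.
Best responses: q_H = (155 - 2q_M)/4, q_M = (93 - 2q_H)/4.
Substituting one into the other gives q_H = 217/6 and q_M = 31/6.
Price P = 183 - 2·(124/3) = 301/3.
Helios's profit: (301/3 - 28)·(217/6) - 1275 = 1341.0556.

1341.06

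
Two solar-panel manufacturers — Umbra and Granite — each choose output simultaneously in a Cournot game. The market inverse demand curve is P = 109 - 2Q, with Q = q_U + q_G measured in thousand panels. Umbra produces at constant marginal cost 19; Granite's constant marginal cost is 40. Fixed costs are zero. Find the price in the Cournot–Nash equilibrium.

Umbra's profit: π_U = (109 - 2Q)q_U - (19q_U). Setting ∂π_U/∂q_U = 0: 90 - 4q_U - 2(q_G) = 0.
Granite's profit: π_G = (109 - 2Q)q_G - (40q_G). Setting ∂π_G/∂q_G = 0: 69 - 4q_G - 2(q_U) = 0.
Rearranging gives the reaction functions q_U = (90 - 2q_G)/4 and q_G = (69 - 2q_U)/4.
Solving the pair: q_U = 37/2, q_G = 8.
Total output Q = 53/2, so price P = 109 - 2·(53/2) = 56.

56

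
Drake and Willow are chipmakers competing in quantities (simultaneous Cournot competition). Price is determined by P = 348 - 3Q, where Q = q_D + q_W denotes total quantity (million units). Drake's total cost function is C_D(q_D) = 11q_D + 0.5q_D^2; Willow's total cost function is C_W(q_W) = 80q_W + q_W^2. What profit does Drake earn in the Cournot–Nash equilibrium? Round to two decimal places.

Drake's profit: π_D = (348 - 3Q)q_D - (11q_D + (1/2)q_D²). Setting ∂π_D/∂q_D = 0: 337 - 7q_D - 3(q_W) = 0.
Willow's first-order condition: 268 - 8q_W - 3(q_D) = 0.
Rearranging gives the reaction functions q_D = (337 - 3q_W)/7 and q_W = (268 - 3q_D)/8.
Solving the pair: q_D = 1892/47, q_W = 865/47.
Price P = 348 - 3·58.6596 = 172.0213.
Drake's profit: 172.0213·(1892/47) - 11·(1892/47) - (1/2)(1892/47)² = 5671.7175.

5671.72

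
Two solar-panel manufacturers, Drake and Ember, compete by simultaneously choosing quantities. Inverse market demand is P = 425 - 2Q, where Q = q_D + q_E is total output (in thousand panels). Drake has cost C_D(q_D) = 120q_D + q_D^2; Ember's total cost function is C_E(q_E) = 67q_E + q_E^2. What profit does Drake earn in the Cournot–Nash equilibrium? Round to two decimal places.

3635.73

Drake's profit: π_D = (425 - 2Q)q_D - (120q_D + q_D²). Setting ∂π_D/∂q_D = 0: 305 - 6q_D - 2(q_E) = 0.
Ember's first-order condition: 358 - 6q_E - 2(q_D) = 0.
So q_D = (305 - 2q_E)/6 and q_E = (358 - 2q_D)/6.
Solving the pair: q_D = 557/16, q_E = 769/16.
Price P = 425 - 2·(663/8) = 1037/4.
Drake's profit: (1037/4)·(557/16) - 120·(557/16) - (557/16)² = 3635.7305.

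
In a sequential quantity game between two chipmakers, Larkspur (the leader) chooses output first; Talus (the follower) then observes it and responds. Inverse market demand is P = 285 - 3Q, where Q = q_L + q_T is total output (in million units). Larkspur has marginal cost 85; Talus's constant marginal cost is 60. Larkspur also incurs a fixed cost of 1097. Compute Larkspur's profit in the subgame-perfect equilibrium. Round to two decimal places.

The follower Talus best-responds to any q_L: π_T = (285 - 3Q)q_T - 60q_T.
∂π_T/∂q_T = 225 - 3q_L - 6q_T = 0 gives the reaction function q_T = (225 - 3q_L)/6.
The leader anticipates this reaction. Substituting into P = 285 - 3Q gives P = 345/2 - (3/2)q_L, so π_L = (345/2 - (3/2)q_L)q_L - 85q_L.
The leader's first-order condition 175/2 - 3q_L = 0 yields q_L = 175/6.
Then q_T = (225 - 3·(175/6))/6 = 275/12.
Price P = 285 - 3·(625/12) = 515/4.
Larkspur's profit: (515/4 - 85)·(175/6) - 1097 = 179.0417.

179.04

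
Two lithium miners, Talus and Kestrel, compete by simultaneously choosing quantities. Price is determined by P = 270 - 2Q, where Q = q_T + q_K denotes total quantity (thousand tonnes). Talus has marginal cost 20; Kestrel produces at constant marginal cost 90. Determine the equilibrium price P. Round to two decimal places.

Talus's profit: π_T = (270 - 2Q)q_T - (20q_T). Setting ∂π_T/∂q_T = 0: 250 - 4q_T - 2(q_K) = 0.
Kestrel's first-order condition: 180 - 4q_K - 2(q_T) = 0.
Rearranging gives the reaction functions q_T = (250 - 2q_K)/4 and q_K = (180 - 2q_T)/4.
Solving the pair: q_T = 160/3, q_K = 55/3.
Total output Q = 215/3, so price P = 270 - 2·(215/3) = 380/3.

126.67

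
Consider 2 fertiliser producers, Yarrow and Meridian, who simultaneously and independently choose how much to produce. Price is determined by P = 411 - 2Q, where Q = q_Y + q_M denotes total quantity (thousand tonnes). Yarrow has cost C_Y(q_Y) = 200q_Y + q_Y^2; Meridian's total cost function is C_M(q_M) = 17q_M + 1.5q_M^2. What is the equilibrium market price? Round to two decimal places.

Yarrow's profit: π_Y = (411 - 2Q)q_Y - (200q_Y + q_Y²). Setting ∂π_Y/∂q_Y = 0: 211 - 6q_Y - 2(q_M) = 0.
Meridian's first-order condition: 394 - 7q_M - 2(q_Y) = 0.
So q_Y = (211 - 2q_M)/6 and q_M = (394 - 2q_Y)/7.
Substituting one into the other gives q_Y = 689/38 and q_M = 971/19.
Total output Q = 69.2368, so price P = 411 - 2·69.2368 = 272.5263.

272.53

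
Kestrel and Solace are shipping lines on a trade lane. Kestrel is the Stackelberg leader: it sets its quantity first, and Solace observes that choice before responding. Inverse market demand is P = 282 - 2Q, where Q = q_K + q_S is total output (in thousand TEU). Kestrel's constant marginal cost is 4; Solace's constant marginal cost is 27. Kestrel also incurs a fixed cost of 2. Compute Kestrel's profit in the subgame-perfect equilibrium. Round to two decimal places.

5660.56

The follower Solace best-responds to any q_K: π_S = (282 - 2Q)q_S - 27q_S.
∂π_S/∂q_S = 255 - 2q_K - 4q_S = 0 gives the reaction function q_S = (255 - 2q_K)/4.
The leader anticipates this reaction. Substituting into P = 282 - 2Q gives P = 309/2 - q_K, so π_K = (309/2 - q_K)q_K - 4q_K.
The leader's first-order condition 301/2 - 2q_K = 0 yields q_K = 301/4.
Then q_S = (255 - 2·(301/4))/4 = 209/8.
Price P = 282 - 2·(811/8) = 317/4.
Kestrel's profit: (317/4 - 4)·(301/4) - 2 = 5660.5625.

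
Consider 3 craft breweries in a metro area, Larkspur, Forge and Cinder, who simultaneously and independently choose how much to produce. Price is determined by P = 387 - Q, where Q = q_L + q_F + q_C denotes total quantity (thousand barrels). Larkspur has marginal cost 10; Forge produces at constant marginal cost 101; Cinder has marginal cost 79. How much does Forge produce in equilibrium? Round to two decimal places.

Larkspur's profit: π_L = (387 - Q)q_L - (10q_L). Setting ∂π_L/∂q_L = 0: 377 - 2q_L - (q_F + q_C) = 0.
Forge's profit: π_F = (387 - Q)q_F - (101q_F). Setting ∂π_F/∂q_F = 0: 286 - 2q_F - (q_L + q_C) = 0.
Cinder's first-order condition: 308 - 2q_C - (q_L + q_F) = 0.
Summing all 3 equations gives 971 − 4Q = 0, hence Q = 971/4.
Back-substituting: q_L = (377 − 971/4) = 537/4, q_F = (286 − 971/4) = 173/4, q_C = (308 − 971/4) = 261/4.

43.25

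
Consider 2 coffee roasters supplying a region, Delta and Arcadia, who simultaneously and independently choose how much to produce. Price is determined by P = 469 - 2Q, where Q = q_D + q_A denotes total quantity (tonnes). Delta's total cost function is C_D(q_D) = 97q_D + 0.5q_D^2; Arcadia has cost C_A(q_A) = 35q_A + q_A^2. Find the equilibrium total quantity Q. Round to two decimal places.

Delta's profit: π_D = (469 - 2Q)q_D - (97q_D + (1/2)q_D²). Setting ∂π_D/∂q_D = 0: 372 - 5q_D - 2(q_A) = 0.
Arcadia's profit: π_A = (469 - 2Q)q_A - (35q_A + q_A²). Setting ∂π_A/∂q_A = 0: 434 - 6q_A - 2(q_D) = 0.
Rearranging gives the reaction functions q_D = (372 - 2q_A)/5 and q_A = (434 - 2q_D)/6.
Solving the pair: q_D = 682/13, q_A = 713/13.
Total output Q = 682/13 + 713/13 = 1395/13.

107.31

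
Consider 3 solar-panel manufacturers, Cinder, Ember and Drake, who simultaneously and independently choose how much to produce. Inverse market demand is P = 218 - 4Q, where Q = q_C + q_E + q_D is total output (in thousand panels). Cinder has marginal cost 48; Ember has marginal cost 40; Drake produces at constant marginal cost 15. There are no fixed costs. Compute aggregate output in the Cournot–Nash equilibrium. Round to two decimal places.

Cinder's profit: π_C = (218 - 4Q)q_C - (48q_C). Setting ∂π_C/∂q_C = 0: 170 - 8q_C - 4(q_E + q_D) = 0.
Ember's first-order condition: 178 - 8q_E - 4(q_C + q_D) = 0.
Drake's first-order condition: 203 - 8q_D - 4(q_C + q_E) = 0.
Adding the 3 conditions: 551 − 8Q − 8Q = 0, i.e. Q = 551/16.
Back-substituting: q_C = (170 − 551/4)/4 = 129/16, q_E = (178 − 551/4)/4 = 161/16, q_D = (203 − 551/4)/4 = 261/16.
Total output Q = 129/16 + 161/16 + 261/16 = 551/16.

34.44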